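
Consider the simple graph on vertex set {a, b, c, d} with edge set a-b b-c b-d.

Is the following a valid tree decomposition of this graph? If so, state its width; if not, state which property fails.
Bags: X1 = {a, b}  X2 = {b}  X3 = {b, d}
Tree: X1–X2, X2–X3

A tree decomposition must satisfy three properties: every vertex lies in some bag; for every edge, both endpoints lie together in some bag; and for every vertex, the bags containing it form a connected subtree. Here vertex c appears in no bag, so the decomposition is invalid.

No — vertex c appears in no bag.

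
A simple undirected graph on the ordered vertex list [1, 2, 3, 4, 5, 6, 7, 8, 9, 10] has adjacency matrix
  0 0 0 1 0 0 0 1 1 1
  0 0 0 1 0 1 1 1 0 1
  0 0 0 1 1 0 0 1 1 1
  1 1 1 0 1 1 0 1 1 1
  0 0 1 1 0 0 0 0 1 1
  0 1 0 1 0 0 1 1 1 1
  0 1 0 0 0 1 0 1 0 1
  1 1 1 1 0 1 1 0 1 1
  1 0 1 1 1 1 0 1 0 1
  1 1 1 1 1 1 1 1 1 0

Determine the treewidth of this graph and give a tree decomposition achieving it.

Every bag has size at most 5, so the width is 5 − 1 = 4 and tw(G) ≤ 4. On the other hand G contains the 5-clique {1, 4, 8, 9, 10}. A clique must lie in a single bag of any decomposition, so no decomposition can have width below 4. Therefore the treewidth is 4.

Treewidth 4.
One optimal decomposition is:
Bags: B1 = {3, 4, 8, 9, 10}  B2 = {4, 6, 8, 9, 10}  B3 = {2, 4, 6, 8, 10}  B4 = {2, 6, 7, 8, 10}  B5 = {1, 4, 8, 9, 10}  B6 = {3, 4, 5, 9, 10}
Tree: B1–B2, B2–B3, B3–B4, B2–B5, B1–B6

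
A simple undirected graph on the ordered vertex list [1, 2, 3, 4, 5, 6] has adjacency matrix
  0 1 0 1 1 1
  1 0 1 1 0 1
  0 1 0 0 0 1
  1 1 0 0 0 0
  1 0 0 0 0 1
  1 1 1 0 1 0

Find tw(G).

A width-2 tree decomposition is:
Bags: B1 = {1, 2, 4}  B2 = {1, 2, 6}  B3 = {1, 5, 6}  B4 = {2, 3, 6}
Tree: B1–B2, B2–B3, B2–B4
Each bag holds 3 vertices, so the decomposition has width 2, which upper-bounds the treewidth. For the lower bound, the 3 vertices {1, 2, 4} are pairwise adjacent, and any tree decomposition puts a clique entirely inside one bag — forcing width ≥ 2. Therefore the treewidth is 2.

2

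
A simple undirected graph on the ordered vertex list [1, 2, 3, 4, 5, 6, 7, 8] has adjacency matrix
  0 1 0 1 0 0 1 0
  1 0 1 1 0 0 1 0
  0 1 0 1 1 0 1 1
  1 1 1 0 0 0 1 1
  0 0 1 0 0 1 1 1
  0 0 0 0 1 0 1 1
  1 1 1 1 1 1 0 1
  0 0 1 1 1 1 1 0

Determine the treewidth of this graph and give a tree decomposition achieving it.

Treewidth 3.
Bags: B1 = {5, 6, 7, 8}  B2 = {3, 5, 7, 8}  B3 = {3, 4, 7, 8}  B4 = {2, 3, 4, 7}  B5 = {1, 2, 4, 7}
Tree: B1–B2, B2–B3, B3–B4, B4–B5

The largest bag has 4 vertices, giving width 3; this decomposition certifies tw(G) ≤ 3. For the lower bound, the 4 vertices {1, 2, 4, 7} are pairwise adjacent, and any tree decomposition puts a clique entirely inside one bag — forcing width ≥ 3. The upper and lower bounds meet at 3, so that is the treewidth.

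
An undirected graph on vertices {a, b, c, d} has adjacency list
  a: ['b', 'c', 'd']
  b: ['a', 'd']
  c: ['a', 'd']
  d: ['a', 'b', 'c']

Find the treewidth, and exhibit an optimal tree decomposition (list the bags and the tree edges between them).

Each bag holds 3 vertices, so the decomposition has width 2, which upper-bounds the treewidth. For the lower bound, the 3 vertices {a, c, d} are pairwise adjacent, and any tree decomposition puts a clique entirely inside one bag — forcing width ≥ 2. The upper and lower bounds meet at 2, so that is the treewidth.

Treewidth 2.
One optimal decomposition is:
Bags: B1 = {a, c, d}  B2 = {a, b, d}
Tree: B1–B2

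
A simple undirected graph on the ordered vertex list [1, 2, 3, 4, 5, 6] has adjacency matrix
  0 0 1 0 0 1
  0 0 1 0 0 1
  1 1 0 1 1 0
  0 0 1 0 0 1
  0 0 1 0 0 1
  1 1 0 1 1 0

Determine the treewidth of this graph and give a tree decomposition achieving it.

The largest bag has 3 vertices, giving width 2; this decomposition certifies tw(G) ≤ 2. For the lower bound, G contains the cycle 4–6–2–3–4, so G is not a forest; only forests have treewidth ≤ 1, hence tw(G) ≥ 2. Hence tw(G) = 2 exactly.

Treewidth 2.
Bags: B1 = {3, 4, 6}  B2 = {2, 3, 6}  B3 = {1, 3, 6}  B4 = {3, 5, 6}
Tree: B1–B2, B2–B3, B3–B4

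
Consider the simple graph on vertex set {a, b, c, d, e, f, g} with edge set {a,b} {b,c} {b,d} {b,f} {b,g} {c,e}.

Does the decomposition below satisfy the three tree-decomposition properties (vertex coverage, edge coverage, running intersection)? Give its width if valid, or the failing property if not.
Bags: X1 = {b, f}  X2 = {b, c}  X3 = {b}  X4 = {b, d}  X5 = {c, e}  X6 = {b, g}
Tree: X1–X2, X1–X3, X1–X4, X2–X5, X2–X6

A tree decomposition must satisfy three properties: every vertex lies in some bag; for every edge, both endpoints lie together in some bag; and for every vertex, the bags containing it form a connected subtree. Here vertex a appears in no bag, so the decomposition is invalid.

No — vertex a appears in no bag.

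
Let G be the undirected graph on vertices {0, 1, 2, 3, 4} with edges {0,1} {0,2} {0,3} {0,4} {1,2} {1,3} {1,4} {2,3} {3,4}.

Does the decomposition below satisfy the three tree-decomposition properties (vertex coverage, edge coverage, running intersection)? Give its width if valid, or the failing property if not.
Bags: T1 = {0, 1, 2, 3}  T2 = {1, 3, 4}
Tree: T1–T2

A tree decomposition must satisfy three properties: every vertex lies in some bag; for every edge, both endpoints lie together in some bag; and for every vertex, the bags containing it form a connected subtree. Here edge (0,4) lies in no bag, so the decomposition is invalid.

No — edge (0,4) lies in no bag.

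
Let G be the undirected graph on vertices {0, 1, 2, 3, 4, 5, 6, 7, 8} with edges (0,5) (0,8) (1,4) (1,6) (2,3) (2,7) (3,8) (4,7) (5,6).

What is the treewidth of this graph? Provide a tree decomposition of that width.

Every bag has size at most 3, so the width is 3 − 1 = 2 and tw(G) ≤ 2. The edges 7–4–1–6–5–0–8–3–2–7 form a cycle, so G is not a tree and its treewidth is at least 2. Combining the bounds, tw(G) = 2.

Treewidth 2.
One optimal decomposition is:
Bags: B1 = {1, 4, 7}  B2 = {1, 6, 7}  B3 = {5, 6, 7}  B4 = {0, 5, 7}  B5 = {0, 7, 8}  B6 = {3, 7, 8}  B7 = {2, 3, 7}
Tree: B1–B2, B2–B3, B3–B4, B4–B5, B5–B6, B6–B7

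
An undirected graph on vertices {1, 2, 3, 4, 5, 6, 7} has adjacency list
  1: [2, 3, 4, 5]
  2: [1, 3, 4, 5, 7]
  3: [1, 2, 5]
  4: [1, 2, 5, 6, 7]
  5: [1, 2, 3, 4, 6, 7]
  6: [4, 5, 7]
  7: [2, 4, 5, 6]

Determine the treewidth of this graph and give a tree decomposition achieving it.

Every bag has size at most 4, so the width is 4 − 1 = 3 and tw(G) ≤ 3. For the lower bound, the 4 vertices {1, 2, 3, 5} are pairwise adjacent, and any tree decomposition puts a clique entirely inside one bag — forcing width ≥ 3. The upper and lower bounds meet at 3, so that is the treewidth.

Treewidth 3.
One optimal decomposition is:
Bags: B1 = {2, 4, 5, 7}  B2 = {1, 2, 4, 5}  B3 = {1, 2, 3, 5}  B4 = {4, 5, 6, 7}
Tree: B1–B2, B2–B3, B1–B4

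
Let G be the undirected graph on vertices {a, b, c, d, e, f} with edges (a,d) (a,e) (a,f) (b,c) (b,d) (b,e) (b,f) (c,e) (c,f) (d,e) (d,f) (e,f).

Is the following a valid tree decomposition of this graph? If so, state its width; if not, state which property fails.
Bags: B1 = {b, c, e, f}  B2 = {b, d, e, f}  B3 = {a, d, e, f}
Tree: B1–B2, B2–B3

Vertex coverage: the bags together contain {a, b, c, d, e, f}, the full vertex set. Edge coverage: each edge of G has both endpoints in at least one bag. Running intersection: for every vertex, the bags containing it form a connected subtree. All three properties hold, so this is a valid tree decomposition of width max|bag| − 1 = 3, and hence tw(G) ≤ 3.

Yes; width 3.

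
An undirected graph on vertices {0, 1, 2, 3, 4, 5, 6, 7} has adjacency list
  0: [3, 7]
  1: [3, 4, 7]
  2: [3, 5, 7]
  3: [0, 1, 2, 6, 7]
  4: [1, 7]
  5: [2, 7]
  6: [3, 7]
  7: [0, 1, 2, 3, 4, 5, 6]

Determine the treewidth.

A width-2 tree decomposition is:
Bags: B1 = {2, 5, 7}  B2 = {2, 3, 7}  B3 = {1, 3, 7}  B4 = {0, 3, 7}  B5 = {3, 6, 7}  B6 = {1, 4, 7}
Tree: B1–B2, B2–B3, B2–B4, B3–B5, B3–B6
Every bag has size at most 3, so the width is 3 − 1 = 2 and tw(G) ≤ 2. For the lower bound, the 3 vertices {0, 3, 7} are pairwise adjacent, and any tree decomposition puts a clique entirely inside one bag — forcing width ≥ 2. Hence tw(G) = 2 exactly.

2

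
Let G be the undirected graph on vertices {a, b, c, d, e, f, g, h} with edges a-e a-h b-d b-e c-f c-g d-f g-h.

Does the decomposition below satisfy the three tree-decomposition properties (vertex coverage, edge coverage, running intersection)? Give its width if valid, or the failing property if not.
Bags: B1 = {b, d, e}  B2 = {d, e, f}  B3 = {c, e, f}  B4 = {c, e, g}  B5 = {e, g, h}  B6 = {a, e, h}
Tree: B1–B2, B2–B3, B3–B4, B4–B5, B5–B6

Checking the three conditions: (i) the bags cover all of {a, b, c, d, e, f, g, h}; (ii) for each edge, some bag contains both endpoints; (iii) the bags containing any fixed vertex form a subtree. All hold, so the decomposition is valid with width 3 − 1 = 2.

Yes; width 2.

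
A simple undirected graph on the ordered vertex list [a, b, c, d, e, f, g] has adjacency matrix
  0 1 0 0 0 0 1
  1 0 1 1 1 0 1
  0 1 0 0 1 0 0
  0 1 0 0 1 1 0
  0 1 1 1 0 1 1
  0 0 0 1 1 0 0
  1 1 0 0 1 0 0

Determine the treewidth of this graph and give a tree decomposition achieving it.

Treewidth 2.
Bags: B1 = {b, d, e}  B2 = {b, c, e}  B3 = {b, e, g}  B4 = {a, b, g}  B5 = {d, e, f}
Tree: B1–B2, B2–B3, B3–B4, B1–B5

Each bag holds 3 vertices, so the decomposition has width 2, which upper-bounds the treewidth. On the other hand G contains the 3-clique {d, e, f}. A clique must lie in a single bag of any decomposition, so no decomposition can have width below 2. Hence tw(G) = 2 exactly.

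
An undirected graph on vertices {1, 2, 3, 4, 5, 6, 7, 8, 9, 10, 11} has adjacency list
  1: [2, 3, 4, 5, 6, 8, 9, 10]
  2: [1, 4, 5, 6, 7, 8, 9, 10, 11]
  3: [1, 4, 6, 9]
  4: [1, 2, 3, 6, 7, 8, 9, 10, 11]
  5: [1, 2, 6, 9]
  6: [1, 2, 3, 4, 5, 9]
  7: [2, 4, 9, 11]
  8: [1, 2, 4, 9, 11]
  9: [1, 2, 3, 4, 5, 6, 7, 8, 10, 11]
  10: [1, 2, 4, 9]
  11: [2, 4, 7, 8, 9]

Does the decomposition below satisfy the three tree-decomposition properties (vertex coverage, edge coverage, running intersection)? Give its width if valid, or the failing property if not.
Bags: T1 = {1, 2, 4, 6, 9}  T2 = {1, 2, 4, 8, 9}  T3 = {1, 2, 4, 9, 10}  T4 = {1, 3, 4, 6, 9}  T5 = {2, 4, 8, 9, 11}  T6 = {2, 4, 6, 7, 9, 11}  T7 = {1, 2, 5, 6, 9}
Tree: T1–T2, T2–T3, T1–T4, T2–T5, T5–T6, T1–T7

No — bags containing vertex 6 are not connected in the tree.

A tree decomposition must satisfy three properties: every vertex lies in some bag; for every edge, both endpoints lie together in some bag; and for every vertex, the bags containing it form a connected subtree. Here bags containing vertex 6 are not connected in the tree, so the decomposition is invalid.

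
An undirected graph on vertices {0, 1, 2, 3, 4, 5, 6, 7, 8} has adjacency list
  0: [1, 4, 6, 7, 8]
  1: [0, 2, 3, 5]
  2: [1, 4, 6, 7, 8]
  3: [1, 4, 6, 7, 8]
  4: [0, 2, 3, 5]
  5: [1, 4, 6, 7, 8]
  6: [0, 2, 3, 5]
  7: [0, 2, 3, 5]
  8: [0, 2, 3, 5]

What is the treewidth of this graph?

A width-4 tree decomposition is:
Bags: B1 = {0, 1, 2, 3, 5}  B2 = {0, 2, 3, 4, 5}  B3 = {0, 2, 3, 5, 8}  B4 = {0, 2, 3, 5, 7}  B5 = {0, 2, 3, 5, 6}
Tree: B1–B2, B2–B3, B3–B4, B4–B5
Each bag holds 5 vertices, so the decomposition has width 4, which upper-bounds the treewidth. For the lower bound: the 5 vertex sets {1,3}, {4,5}, {2,8}, {0}, {7} are disjoint, each induces a connected subgraph, and every pair is joined by at least one edge of G. Contracting each set to a single vertex therefore yields K_{5} as a minor, and since treewidth is minor-monotone, tw(G) ≥ tw(K_{5}) = 4. Combining the bounds, tw(G) = 4.

4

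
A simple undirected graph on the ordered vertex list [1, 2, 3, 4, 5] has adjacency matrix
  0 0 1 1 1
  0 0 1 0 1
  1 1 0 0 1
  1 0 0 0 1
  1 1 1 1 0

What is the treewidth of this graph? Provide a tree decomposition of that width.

Every bag has size at most 3, so the width is 3 − 1 = 2 and tw(G) ≤ 2. Conversely, {1, 3, 5} is a clique of size 3, and the vertices of any clique must share a bag in every tree decomposition; so some bag has ≥ 3 vertices and tw(G) ≥ 2. The upper and lower bounds meet at 2, so that is the treewidth.

Treewidth 2.
Bags: B1 = {1, 3, 5}  B2 = {1, 4, 5}  B3 = {2, 3, 5}
Tree: B1–B2, B1–B3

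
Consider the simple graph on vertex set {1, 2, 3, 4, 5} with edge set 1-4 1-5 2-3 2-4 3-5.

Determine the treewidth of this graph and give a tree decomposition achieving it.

Each bag holds 3 vertices, so the decomposition has width 2, which upper-bounds the treewidth. The edges 5–3–2–4–1–5 form a cycle, so G is not a tree and its treewidth is at least 2. Combining the bounds, tw(G) = 2.

Treewidth 2.
Bags: B1 = {2, 3, 5}  B2 = {2, 4, 5}  B3 = {1, 4, 5}
Tree: B1–B2, B2–B3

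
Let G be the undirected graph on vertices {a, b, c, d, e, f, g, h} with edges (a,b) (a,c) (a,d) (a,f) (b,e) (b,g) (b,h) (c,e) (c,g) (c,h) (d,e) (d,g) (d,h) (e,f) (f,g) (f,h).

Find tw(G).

A width-4 tree decomposition is:
Bags: B1 = {a, c, e, g, h}  B2 = {a, b, e, g, h}  B3 = {a, d, e, g, h}  B4 = {a, e, f, g, h}
Tree: B1–B2, B2–B3, B3–B4
Each bag holds 5 vertices, so the decomposition has width 4, which upper-bounds the treewidth. For the lower bound: the 5 vertex sets {c,e}, {b,g}, {d,h}, {a}, {f} are disjoint, each induces a connected subgraph, and every pair is joined by at least one edge of G. Contracting each set to a single vertex therefore yields K_{5} as a minor, and since treewidth is minor-monotone, tw(G) ≥ tw(K_{5}) = 4. Combining the bounds, tw(G) = 4.

4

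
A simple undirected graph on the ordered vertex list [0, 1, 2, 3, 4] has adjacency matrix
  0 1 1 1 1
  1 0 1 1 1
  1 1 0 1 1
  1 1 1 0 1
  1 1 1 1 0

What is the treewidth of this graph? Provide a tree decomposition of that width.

A single bag containing all 5 vertices is trivially a valid decomposition of width 4. On the other hand G contains the 5-clique {0, 1, 2, 3, 4}. A clique must lie in a single bag of any decomposition, so no decomposition can have width below 4. Therefore the treewidth is 4.

Treewidth 4.
Bags: B1 = {0, 1, 2, 3, 4}
Tree: (single bag)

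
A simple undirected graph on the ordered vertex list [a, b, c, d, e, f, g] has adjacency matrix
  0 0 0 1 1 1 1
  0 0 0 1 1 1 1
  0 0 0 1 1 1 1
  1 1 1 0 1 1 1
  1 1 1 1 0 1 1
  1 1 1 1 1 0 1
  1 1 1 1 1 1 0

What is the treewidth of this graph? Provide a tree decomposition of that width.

Every bag has size at most 5, so the width is 5 − 1 = 4 and tw(G) ≤ 4. Conversely, {c, d, e, f, g} is a clique of size 5, and the vertices of any clique must share a bag in every tree decomposition; so some bag has ≥ 5 vertices and tw(G) ≥ 4. The upper and lower bounds meet at 4, so that is the treewidth.

Treewidth 4.
One optimal decomposition is:
Bags: B1 = {a, d, e, f, g}  B2 = {b, d, e, f, g}  B3 = {c, d, e, f, g}
Tree: B1–B2, B2–B3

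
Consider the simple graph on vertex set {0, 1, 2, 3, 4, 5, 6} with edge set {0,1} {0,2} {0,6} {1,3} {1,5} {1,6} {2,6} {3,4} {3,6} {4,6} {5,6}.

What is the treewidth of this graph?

A width-2 tree decomposition is:
Bags: B1 = {1, 5, 6}  B2 = {0, 1, 6}  B3 = {1, 3, 6}  B4 = {3, 4, 6}  B5 = {0, 2, 6}
Tree: B1–B2, B2–B3, B3–B4, B2–B5
Each bag holds 3 vertices, so the decomposition has width 2, which upper-bounds the treewidth. For the lower bound, the 3 vertices {0, 1, 6} are pairwise adjacent, and any tree decomposition puts a clique entirely inside one bag — forcing width ≥ 2. Therefore the treewidth is 2.

2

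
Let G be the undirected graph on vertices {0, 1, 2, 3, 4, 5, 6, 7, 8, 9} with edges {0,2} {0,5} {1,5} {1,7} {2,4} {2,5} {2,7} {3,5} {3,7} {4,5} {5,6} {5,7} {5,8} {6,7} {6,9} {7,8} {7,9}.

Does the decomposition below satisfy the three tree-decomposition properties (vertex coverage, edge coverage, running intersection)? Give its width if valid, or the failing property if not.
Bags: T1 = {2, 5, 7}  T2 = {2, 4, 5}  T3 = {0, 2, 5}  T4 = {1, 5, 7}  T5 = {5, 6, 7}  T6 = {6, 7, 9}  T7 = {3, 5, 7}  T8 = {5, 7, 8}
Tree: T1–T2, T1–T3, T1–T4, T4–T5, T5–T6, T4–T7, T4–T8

Checking the three conditions: (i) the bags cover all of {0, 1, 2, 3, 4, 5, 6, 7, 8, 9}; (ii) for each edge, some bag contains both endpoints; (iii) the bags containing any fixed vertex form a subtree. All hold, so the decomposition is valid with width 3 − 1 = 2.

Yes; width 2.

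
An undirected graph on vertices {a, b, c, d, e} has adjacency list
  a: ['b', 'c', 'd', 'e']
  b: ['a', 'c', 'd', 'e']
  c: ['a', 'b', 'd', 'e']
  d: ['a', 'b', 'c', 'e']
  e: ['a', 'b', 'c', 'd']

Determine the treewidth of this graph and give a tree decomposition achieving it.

A single bag containing all 5 vertices is trivially a valid decomposition of width 4. For the lower bound, the 5 vertices {a, b, c, d, e} are pairwise adjacent, and any tree decomposition puts a clique entirely inside one bag — forcing width ≥ 4. Therefore the treewidth is 4.

Treewidth 4.
Bags: B1 = {a, b, c, d, e}
Tree: (single bag)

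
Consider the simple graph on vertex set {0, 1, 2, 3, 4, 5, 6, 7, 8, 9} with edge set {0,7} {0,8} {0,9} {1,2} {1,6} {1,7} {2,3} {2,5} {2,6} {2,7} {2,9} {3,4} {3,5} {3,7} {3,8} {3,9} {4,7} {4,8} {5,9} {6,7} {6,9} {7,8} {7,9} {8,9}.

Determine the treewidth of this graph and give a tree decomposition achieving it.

Each bag holds 4 vertices, so the decomposition has width 3, which upper-bounds the treewidth. On the other hand G contains the 4-clique {2, 3, 5, 9}. A clique must lie in a single bag of any decomposition, so no decomposition can have width below 3. Combining the bounds, tw(G) = 3.

Treewidth 3.
One such decomposition:
Bags: B1 = {3, 7, 8, 9}  B2 = {2, 3, 7, 9}  B3 = {3, 4, 7, 8}  B4 = {2, 6, 7, 9}  B5 = {1, 2, 6, 7}  B6 = {2, 3, 5, 9}  B7 = {0, 7, 8, 9}
Tree: B1–B2, B1–B3, B2–B4, B4–B5, B2–B6, B1–B7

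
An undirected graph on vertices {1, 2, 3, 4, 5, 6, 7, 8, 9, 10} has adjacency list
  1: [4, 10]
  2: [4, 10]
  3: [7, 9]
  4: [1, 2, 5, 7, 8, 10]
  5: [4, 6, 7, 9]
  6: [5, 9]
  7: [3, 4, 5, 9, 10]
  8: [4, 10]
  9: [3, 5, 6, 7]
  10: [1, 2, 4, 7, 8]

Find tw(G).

A width-2 tree decomposition is:
Bags: B1 = {2, 4, 10}  B2 = {4, 7, 10}  B3 = {4, 5, 7}  B4 = {1, 4, 10}  B5 = {5, 7, 9}  B6 = {4, 8, 10}  B7 = {5, 6, 9}  B8 = {3, 7, 9}
Tree: B1–B2, B2–B3, B2–B4, B3–B5, B2–B6, B5–B7, B5–B8
The largest bag has 3 vertices, giving width 2; this decomposition certifies tw(G) ≤ 2. Conversely, {3, 7, 9} is a clique of size 3, and the vertices of any clique must share a bag in every tree decomposition; so some bag has ≥ 3 vertices and tw(G) ≥ 2. Combining the bounds, tw(G) = 2.

2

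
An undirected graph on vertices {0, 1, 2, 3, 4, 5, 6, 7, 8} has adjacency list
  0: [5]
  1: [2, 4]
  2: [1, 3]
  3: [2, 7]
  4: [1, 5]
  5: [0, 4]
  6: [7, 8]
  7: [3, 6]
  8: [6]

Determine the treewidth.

1

A width-1 tree decomposition is:
Bags: B1 = {0, 5}  B2 = {4, 5}  B3 = {1, 4}  B4 = {1, 2}  B5 = {2, 3}  B6 = {3, 7}  B7 = {6, 7}  B8 = {6, 8}
Tree: B1–B2, B2–B3, B3–B4, B4–B5, B5–B6, B6–B7, B7–B8
The largest bag has 2 vertices, giving width 1; this decomposition certifies tw(G) ≤ 1. G has an edge, so its treewidth is at least 1. Combining the bounds, tw(G) = 1.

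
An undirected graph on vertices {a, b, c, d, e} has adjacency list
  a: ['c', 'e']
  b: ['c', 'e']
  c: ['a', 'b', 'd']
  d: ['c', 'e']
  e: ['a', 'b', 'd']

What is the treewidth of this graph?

A width-2 tree decomposition is:
Bags: B1 = {a, c, e}  B2 = {c, d, e}  B3 = {b, c, e}
Tree: B1–B2, B2–B3
Each bag holds 3 vertices, so the decomposition has width 2, which upper-bounds the treewidth. The edges c–a–e–d–c form a cycle, so G is not a tree and its treewidth is at least 2. Therefore the treewidth is 2.

2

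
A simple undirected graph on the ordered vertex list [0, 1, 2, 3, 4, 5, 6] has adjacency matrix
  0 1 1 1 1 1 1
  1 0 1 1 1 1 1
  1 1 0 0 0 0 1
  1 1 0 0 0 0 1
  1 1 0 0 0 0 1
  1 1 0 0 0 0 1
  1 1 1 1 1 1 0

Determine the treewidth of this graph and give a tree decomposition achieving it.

The largest bag has 4 vertices, giving width 3; this decomposition certifies tw(G) ≤ 3. On the other hand G contains the 4-clique {0, 1, 2, 6}. A clique must lie in a single bag of any decomposition, so no decomposition can have width below 3. Hence tw(G) = 3 exactly.

Treewidth 3.
Bags: B1 = {0, 1, 2, 6}  B2 = {0, 1, 5, 6}  B3 = {0, 1, 3, 6}  B4 = {0, 1, 4, 6}
Tree: B1–B2, B2–B3, B1–B4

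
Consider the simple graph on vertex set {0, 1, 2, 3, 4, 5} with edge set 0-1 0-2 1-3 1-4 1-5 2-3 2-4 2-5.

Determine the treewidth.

2

A width-2 tree decomposition is:
Bags: B1 = {1, 2, 5}  B2 = {0, 1, 2}  B3 = {1, 2, 3}  B4 = {1, 2, 4}
Tree: B1–B2, B2–B3, B3–B4
The largest bag has 3 vertices, giving width 2; this decomposition certifies tw(G) ≤ 2. Since 5–2–0–1–5 is a cycle in G, G is not acyclic. Forests are exactly the graphs of treewidth ≤ 1, so tw(G) ≥ 2. The upper and lower bounds meet at 2, so that is the treewidth.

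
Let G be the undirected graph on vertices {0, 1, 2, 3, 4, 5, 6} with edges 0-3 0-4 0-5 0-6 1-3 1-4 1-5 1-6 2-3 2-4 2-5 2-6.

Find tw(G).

A width-3 tree decomposition is:
Bags: B1 = {0, 1, 2, 3}  B2 = {0, 1, 2, 6}  B3 = {0, 1, 2, 5}  B4 = {0, 1, 2, 4}
Tree: B1–B2, B2–B3, B3–B4
Each bag holds 4 vertices, so the decomposition has width 3, which upper-bounds the treewidth. For the lower bound: the 4 vertex sets {1,3}, {0,6}, {2}, {5} are disjoint, each induces a connected subgraph, and every pair is joined by at least one edge of G. Contracting each set to a single vertex therefore yields K_{4} as a minor, and since treewidth is minor-monotone, tw(G) ≥ tw(K_{4}) = 3. Therefore the treewidth is 3.

3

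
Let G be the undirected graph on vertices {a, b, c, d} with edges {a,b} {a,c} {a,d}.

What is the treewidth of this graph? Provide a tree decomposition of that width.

Treewidth 1.
One such decomposition:
Bags: B1 = {a, d}  B2 = {a, b}  B3 = {a, c}
Tree: B1–B2, B1–B3

The largest bag has 2 vertices, giving width 1; this decomposition certifies tw(G) ≤ 1. G has an edge, so its treewidth is at least 1. Hence tw(G) = 1 exactly.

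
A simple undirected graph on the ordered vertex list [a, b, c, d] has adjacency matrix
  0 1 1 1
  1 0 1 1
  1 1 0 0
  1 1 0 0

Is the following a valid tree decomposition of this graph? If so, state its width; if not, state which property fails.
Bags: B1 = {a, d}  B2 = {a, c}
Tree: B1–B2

No — vertex b appears in no bag.

A tree decomposition must satisfy three properties: every vertex lies in some bag; for every edge, both endpoints lie together in some bag; and for every vertex, the bags containing it form a connected subtree. Here vertex b appears in no bag, so the decomposition is invalid.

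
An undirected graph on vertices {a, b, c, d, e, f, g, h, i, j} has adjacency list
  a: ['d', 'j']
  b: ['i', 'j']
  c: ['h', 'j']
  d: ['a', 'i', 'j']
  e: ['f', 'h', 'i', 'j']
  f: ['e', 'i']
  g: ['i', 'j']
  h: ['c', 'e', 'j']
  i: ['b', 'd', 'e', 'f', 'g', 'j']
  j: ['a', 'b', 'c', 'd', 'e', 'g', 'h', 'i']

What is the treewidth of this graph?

2

A width-2 tree decomposition is:
Bags: B1 = {e, i, j}  B2 = {e, f, i}  B3 = {e, h, j}  B4 = {d, i, j}  B5 = {a, d, j}  B6 = {b, i, j}  B7 = {c, h, j}  B8 = {g, i, j}
Tree: B1–B2, B1–B3, B1–B4, B4–B5, B4–B6, B3–B7, B1–B8
Every bag has size at most 3, so the width is 3 − 1 = 2 and tw(G) ≤ 2. On the other hand G contains the 3-clique {e, h, j}. A clique must lie in a single bag of any decomposition, so no decomposition can have width below 2. Combining the bounds, tw(G) = 2.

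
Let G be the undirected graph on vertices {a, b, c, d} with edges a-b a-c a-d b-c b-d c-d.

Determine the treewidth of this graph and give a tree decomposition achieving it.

With just one bag of size 4, the width is 4 − 1 = 3, so tw(G) ≤ 3. On the other hand G contains the 4-clique {a, b, c, d}. A clique must lie in a single bag of any decomposition, so no decomposition can have width below 3. The upper and lower bounds meet at 3, so that is the treewidth.

Treewidth 3.
One such decomposition:
Bags: B1 = {a, b, c, d}
Tree: (single bag)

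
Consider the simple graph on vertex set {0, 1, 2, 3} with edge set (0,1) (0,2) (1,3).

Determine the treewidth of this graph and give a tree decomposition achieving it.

Treewidth 1.
One such decomposition:
Bags: B1 = {1, 3}  B2 = {0, 1}  B3 = {0, 2}
Tree: B1–B2, B2–B3

Each bag holds 2 vertices, so the decomposition has width 1, which upper-bounds the treewidth. G has an edge, so its treewidth is at least 1. Combining the bounds, tw(G) = 1.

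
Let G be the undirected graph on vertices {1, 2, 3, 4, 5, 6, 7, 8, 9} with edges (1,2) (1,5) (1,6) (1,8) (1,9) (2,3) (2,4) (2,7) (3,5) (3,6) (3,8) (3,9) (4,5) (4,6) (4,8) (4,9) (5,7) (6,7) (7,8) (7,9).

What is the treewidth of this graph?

4

A width-4 tree decomposition is:
Bags: B1 = {1, 3, 4, 5, 7}  B2 = {1, 3, 4, 6, 7}  B3 = {1, 3, 4, 7, 9}  B4 = {1, 3, 4, 7, 8}  B5 = {1, 2, 3, 4, 7}
Tree: B1–B2, B2–B3, B3–B4, B4–B5
The largest bag has 5 vertices, giving width 4; this decomposition certifies tw(G) ≤ 4. For the lower bound: the 5 vertex sets {4,5}, {1,6}, {3,9}, {7}, {8} are disjoint, each induces a connected subgraph, and every pair is joined by at least one edge of G. Contracting each set to a single vertex therefore yields K_{5} as a minor, and since treewidth is minor-monotone, tw(G) ≥ tw(K_{5}) = 4. The upper and lower bounds meet at 4, so that is the treewidth.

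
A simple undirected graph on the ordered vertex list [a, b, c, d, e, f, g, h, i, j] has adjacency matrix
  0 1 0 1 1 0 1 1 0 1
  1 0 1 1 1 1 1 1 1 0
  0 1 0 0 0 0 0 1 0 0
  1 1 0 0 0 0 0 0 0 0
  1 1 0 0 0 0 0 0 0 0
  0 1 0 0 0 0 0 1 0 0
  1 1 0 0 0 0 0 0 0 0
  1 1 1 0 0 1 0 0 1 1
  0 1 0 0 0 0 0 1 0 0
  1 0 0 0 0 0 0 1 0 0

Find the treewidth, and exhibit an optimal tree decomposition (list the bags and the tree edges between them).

Each bag holds 3 vertices, so the decomposition has width 2, which upper-bounds the treewidth. On the other hand G contains the 3-clique {a, h, j}. A clique must lie in a single bag of any decomposition, so no decomposition can have width below 2. Combining the bounds, tw(G) = 2.

Treewidth 2.
One optimal decomposition is:
Bags: B1 = {a, h, j}  B2 = {a, b, h}  B3 = {a, b, d}  B4 = {a, b, g}  B5 = {b, c, h}  B6 = {b, f, h}  B7 = {b, h, i}  B8 = {a, b, e}
Tree: B1–B2, B2–B3, B3–B4, B2–B5, B5–B6, B2–B7, B3–B8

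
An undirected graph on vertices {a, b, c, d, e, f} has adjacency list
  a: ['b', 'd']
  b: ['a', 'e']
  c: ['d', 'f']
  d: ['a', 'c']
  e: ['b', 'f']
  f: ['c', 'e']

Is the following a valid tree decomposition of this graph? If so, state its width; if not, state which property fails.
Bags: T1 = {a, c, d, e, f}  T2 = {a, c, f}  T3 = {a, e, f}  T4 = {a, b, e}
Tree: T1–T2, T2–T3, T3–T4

No — bags containing vertex e are not connected in the tree.

A tree decomposition must satisfy three properties: every vertex lies in some bag; for every edge, both endpoints lie together in some bag; and for every vertex, the bags containing it form a connected subtree. Here bags containing vertex e are not connected in the tree, so the decomposition is invalid.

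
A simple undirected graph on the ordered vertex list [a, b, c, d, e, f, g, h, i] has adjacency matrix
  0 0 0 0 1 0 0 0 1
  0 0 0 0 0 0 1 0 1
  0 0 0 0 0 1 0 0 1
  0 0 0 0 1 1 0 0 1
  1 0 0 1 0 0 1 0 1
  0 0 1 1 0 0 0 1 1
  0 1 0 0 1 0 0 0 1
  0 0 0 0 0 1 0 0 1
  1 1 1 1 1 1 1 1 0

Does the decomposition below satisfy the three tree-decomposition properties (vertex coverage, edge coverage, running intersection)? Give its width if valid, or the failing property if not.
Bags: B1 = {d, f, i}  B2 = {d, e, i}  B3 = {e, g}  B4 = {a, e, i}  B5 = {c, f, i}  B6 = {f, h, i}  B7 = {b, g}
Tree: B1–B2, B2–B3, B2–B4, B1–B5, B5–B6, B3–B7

A tree decomposition must satisfy three properties: every vertex lies in some bag; for every edge, both endpoints lie together in some bag; and for every vertex, the bags containing it form a connected subtree. Here edge (i,g) lies in no bag, so the decomposition is invalid.

No — edge (i,g) lies in no bag.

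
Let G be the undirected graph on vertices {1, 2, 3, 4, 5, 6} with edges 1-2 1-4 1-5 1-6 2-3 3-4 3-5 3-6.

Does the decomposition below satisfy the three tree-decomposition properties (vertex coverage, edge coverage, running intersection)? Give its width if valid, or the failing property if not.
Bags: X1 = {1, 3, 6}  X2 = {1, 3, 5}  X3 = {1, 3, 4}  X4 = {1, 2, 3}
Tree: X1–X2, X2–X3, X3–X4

Every vertex of G appears in some bag (union = {1, 2, 3, 4, 5, 6}); every edge is covered by a bag; and for each vertex v the set of bags containing v is connected in the bag tree. The decomposition is therefore valid. The largest bag has 3 vertices, so the width is 2.

Yes; width 2.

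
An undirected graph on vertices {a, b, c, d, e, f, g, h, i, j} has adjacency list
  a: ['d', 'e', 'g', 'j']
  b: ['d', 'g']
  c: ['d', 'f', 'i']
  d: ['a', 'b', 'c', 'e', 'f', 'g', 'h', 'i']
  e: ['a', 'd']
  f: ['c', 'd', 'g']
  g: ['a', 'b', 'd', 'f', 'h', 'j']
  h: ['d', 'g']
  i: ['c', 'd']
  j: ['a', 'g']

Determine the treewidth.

A width-2 tree decomposition is:
Bags: B1 = {b, d, g}  B2 = {a, d, g}  B3 = {d, f, g}  B4 = {a, g, j}  B5 = {a, d, e}  B6 = {c, d, f}  B7 = {c, d, i}  B8 = {d, g, h}
Tree: B1–B2, B2–B3, B2–B4, B2–B5, B3–B6, B6–B7, B2–B8
The largest bag has 3 vertices, giving width 2; this decomposition certifies tw(G) ≤ 2. For the lower bound, the 3 vertices {d, g, h} are pairwise adjacent, and any tree decomposition puts a clique entirely inside one bag — forcing width ≥ 2. Hence tw(G) = 2 exactly.

2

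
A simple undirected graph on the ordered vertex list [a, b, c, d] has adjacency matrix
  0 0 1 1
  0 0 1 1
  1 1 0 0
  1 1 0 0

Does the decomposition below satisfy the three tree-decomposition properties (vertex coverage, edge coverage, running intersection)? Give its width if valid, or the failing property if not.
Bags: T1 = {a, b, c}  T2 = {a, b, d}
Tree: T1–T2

Yes; width 2.

Vertex coverage: the bags together contain {a, b, c, d}, the full vertex set. Edge coverage: each edge of G has both endpoints in at least one bag. Running intersection: for every vertex, the bags containing it form a connected subtree. All three properties hold, so this is a valid tree decomposition of width max|bag| − 1 = 2, and hence tw(G) ≤ 2.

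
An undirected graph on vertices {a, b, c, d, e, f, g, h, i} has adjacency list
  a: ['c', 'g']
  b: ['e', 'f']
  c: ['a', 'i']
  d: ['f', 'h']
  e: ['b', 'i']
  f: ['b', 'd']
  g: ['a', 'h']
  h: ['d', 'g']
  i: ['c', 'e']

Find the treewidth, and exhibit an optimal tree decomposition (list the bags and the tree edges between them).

The largest bag has 3 vertices, giving width 2; this decomposition certifies tw(G) ≤ 2. The edges c–a–g–h–d–f–b–e–i–c form a cycle, so G is not a tree and its treewidth is at least 2. Therefore the treewidth is 2.

Treewidth 2.
Bags: B1 = {a, c, g}  B2 = {c, g, h}  B3 = {c, d, h}  B4 = {c, d, f}  B5 = {b, c, f}  B6 = {b, c, e}  B7 = {c, e, i}
Tree: B1–B2, B2–B3, B3–B4, B4–B5, B5–B6, B6–B7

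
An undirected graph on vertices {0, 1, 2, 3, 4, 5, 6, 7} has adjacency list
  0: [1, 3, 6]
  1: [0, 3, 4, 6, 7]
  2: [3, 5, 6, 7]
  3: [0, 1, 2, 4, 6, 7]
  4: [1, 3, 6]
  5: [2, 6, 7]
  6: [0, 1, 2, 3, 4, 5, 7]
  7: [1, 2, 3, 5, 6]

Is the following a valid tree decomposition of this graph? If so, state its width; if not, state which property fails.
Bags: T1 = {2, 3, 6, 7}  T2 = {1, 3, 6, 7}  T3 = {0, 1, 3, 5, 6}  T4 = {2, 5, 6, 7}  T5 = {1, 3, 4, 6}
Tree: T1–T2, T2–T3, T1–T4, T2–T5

A tree decomposition must satisfy three properties: every vertex lies in some bag; for every edge, both endpoints lie together in some bag; and for every vertex, the bags containing it form a connected subtree. Here bags containing vertex 5 are not connected in the tree, so the decomposition is invalid.

No — bags containing vertex 5 are not connected in the tree.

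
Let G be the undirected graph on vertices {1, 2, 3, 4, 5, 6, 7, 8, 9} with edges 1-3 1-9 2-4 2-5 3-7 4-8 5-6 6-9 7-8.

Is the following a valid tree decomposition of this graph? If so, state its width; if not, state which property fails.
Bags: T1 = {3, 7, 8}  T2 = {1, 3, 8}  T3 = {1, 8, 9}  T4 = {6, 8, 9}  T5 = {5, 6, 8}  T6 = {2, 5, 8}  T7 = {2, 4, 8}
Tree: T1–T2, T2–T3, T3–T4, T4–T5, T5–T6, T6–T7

Checking the three conditions: (i) the bags cover all of {1, 2, 3, 4, 5, 6, 7, 8, 9}; (ii) for each edge, some bag contains both endpoints; (iii) the bags containing any fixed vertex form a subtree. All hold, so the decomposition is valid with width 3 − 1 = 2.

Yes; width 2.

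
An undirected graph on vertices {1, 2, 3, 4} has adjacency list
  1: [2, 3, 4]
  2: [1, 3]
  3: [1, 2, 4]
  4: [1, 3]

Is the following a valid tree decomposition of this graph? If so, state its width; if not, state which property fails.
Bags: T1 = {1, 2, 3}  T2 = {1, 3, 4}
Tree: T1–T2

Yes; width 2.

Every vertex of G appears in some bag (union = {1, 2, 3, 4}); every edge is covered by a bag; and for each vertex v the set of bags containing v is connected in the bag tree. The decomposition is therefore valid. The largest bag has 3 vertices, so the width is 2.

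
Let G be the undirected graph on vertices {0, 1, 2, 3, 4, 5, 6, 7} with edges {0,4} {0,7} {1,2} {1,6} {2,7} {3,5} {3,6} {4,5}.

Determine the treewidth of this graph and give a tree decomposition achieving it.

Treewidth 2.
One optimal decomposition is:
Bags: B1 = {1, 3, 6}  B2 = {1, 2, 3}  B3 = {2, 3, 7}  B4 = {0, 3, 7}  B5 = {0, 3, 4}  B6 = {3, 4, 5}
Tree: B1–B2, B2–B3, B3–B4, B4–B5, B5–B6

Every bag has size at most 3, so the width is 3 − 1 = 2 and tw(G) ≤ 2. Since 3–6–1–2–7–0–4–5–3 is a cycle in G, G is not acyclic. Forests are exactly the graphs of treewidth ≤ 1, so tw(G) ≥ 2. The upper and lower bounds meet at 2, so that is the treewidth.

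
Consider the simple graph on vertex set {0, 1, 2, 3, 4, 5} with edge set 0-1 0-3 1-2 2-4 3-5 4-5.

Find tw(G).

2

A width-2 tree decomposition is:
Bags: B1 = {0, 1, 2}  B2 = {0, 2, 3}  B3 = {2, 3, 5}  B4 = {2, 4, 5}
Tree: B1–B2, B2–B3, B3–B4
Each bag holds 3 vertices, so the decomposition has width 2, which upper-bounds the treewidth. The edges 2–1–0–3–5–4–2 form a cycle, so G is not a tree and its treewidth is at least 2. The upper and lower bounds meet at 2, so that is the treewidth.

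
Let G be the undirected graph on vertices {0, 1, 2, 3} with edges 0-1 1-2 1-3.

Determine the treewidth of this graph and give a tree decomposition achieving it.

Each bag holds 2 vertices, so the decomposition has width 1, which upper-bounds the treewidth. Any graph with an edge has treewidth ≥ 1, and G has the edge 3–1. The upper and lower bounds meet at 1, so that is the treewidth.

Treewidth 1.
Bags: B1 = {1, 3}  B2 = {0, 1}  B3 = {1, 2}
Tree: B1–B2, B2–B3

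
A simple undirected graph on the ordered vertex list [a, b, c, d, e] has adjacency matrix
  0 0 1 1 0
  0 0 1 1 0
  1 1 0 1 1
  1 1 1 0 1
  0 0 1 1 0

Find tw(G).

2

A width-2 tree decomposition is:
Bags: B1 = {a, c, d}  B2 = {c, d, e}  B3 = {b, c, d}
Tree: B1–B2, B1–B3
The largest bag has 3 vertices, giving width 2; this decomposition certifies tw(G) ≤ 2. On the other hand G contains the 3-clique {c, d, e}. A clique must lie in a single bag of any decomposition, so no decomposition can have width below 2. Therefore the treewidth is 2.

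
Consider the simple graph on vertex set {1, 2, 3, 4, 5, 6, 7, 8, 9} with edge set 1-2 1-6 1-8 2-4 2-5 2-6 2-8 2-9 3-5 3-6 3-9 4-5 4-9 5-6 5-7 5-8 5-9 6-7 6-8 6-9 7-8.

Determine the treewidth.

3

A width-3 tree decomposition is:
Bags: B1 = {2, 5, 6, 9}  B2 = {2, 5, 6, 8}  B3 = {3, 5, 6, 9}  B4 = {5, 6, 7, 8}  B5 = {2, 4, 5, 9}  B6 = {1, 2, 6, 8}
Tree: B1–B2, B1–B3, B2–B4, B1–B5, B2–B6
The largest bag has 4 vertices, giving width 3; this decomposition certifies tw(G) ≤ 3. For the lower bound, the 4 vertices {1, 2, 6, 8} are pairwise adjacent, and any tree decomposition puts a clique entirely inside one bag — forcing width ≥ 3. The upper and lower bounds meet at 3, so that is the treewidth.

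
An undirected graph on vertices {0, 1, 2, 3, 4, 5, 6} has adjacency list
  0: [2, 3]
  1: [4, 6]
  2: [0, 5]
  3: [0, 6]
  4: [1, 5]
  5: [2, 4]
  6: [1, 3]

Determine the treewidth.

2

A width-2 tree decomposition is:
Bags: B1 = {1, 3, 6}  B2 = {0, 1, 3}  B3 = {0, 1, 2}  B4 = {1, 2, 5}  B5 = {1, 4, 5}
Tree: B1–B2, B2–B3, B3–B4, B4–B5
The largest bag has 3 vertices, giving width 2; this decomposition certifies tw(G) ≤ 2. For the lower bound, G contains the cycle 1–6–3–0–2–5–4–1, so G is not a forest; only forests have treewidth ≤ 1, hence tw(G) ≥ 2. The upper and lower bounds meet at 2, so that is the treewidth.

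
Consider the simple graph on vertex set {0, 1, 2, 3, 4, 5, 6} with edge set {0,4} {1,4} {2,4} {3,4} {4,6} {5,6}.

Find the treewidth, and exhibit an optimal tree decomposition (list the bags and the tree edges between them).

Each bag holds 2 vertices, so the decomposition has width 1, which upper-bounds the treewidth. Any graph with an edge has treewidth ≥ 1, and G has the edge 0–4. The upper and lower bounds meet at 1, so that is the treewidth.

Treewidth 1.
One optimal decomposition is:
Bags: B1 = {0, 4}  B2 = {2, 4}  B3 = {3, 4}  B4 = {4, 6}  B5 = {5, 6}  B6 = {1, 4}
Tree: B1–B2, B2–B3, B2–B4, B4–B5, B3–B6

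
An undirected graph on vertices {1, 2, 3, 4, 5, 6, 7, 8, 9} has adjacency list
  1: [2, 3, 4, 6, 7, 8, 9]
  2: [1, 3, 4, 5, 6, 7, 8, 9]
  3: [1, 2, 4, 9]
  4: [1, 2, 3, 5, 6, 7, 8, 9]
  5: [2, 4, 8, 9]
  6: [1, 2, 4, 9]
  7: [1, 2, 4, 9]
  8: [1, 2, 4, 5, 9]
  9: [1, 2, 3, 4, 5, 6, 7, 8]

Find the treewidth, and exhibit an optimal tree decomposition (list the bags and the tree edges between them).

Treewidth 4.
One optimal decomposition is:
Bags: B1 = {1, 2, 4, 7, 9}  B2 = {1, 2, 4, 6, 9}  B3 = {1, 2, 4, 8, 9}  B4 = {1, 2, 3, 4, 9}  B5 = {2, 4, 5, 8, 9}
Tree: B1–B2, B1–B3, B3–B4, B3–B5

The largest bag has 5 vertices, giving width 4; this decomposition certifies tw(G) ≤ 4. Conversely, {1, 2, 4, 8, 9} is a clique of size 5, and the vertices of any clique must share a bag in every tree decomposition; so some bag has ≥ 5 vertices and tw(G) ≥ 4. Combining the bounds, tw(G) = 4.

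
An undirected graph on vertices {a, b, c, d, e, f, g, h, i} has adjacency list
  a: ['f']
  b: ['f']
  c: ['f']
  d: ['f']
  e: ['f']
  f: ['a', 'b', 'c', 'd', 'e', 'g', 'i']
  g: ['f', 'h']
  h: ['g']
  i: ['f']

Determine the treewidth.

1

A width-1 tree decomposition is:
Bags: B1 = {f, i}  B2 = {b, f}  B3 = {a, f}  B4 = {d, f}  B5 = {c, f}  B6 = {e, f}  B7 = {f, g}  B8 = {g, h}
Tree: B1–B2, B2–B3, B1–B4, B3–B5, B2–B6, B6–B7, B7–B8
Every bag has size at most 2, so the width is 2 − 1 = 1 and tw(G) ≤ 1. G has an edge, so its treewidth is at least 1. Combining the bounds, tw(G) = 1.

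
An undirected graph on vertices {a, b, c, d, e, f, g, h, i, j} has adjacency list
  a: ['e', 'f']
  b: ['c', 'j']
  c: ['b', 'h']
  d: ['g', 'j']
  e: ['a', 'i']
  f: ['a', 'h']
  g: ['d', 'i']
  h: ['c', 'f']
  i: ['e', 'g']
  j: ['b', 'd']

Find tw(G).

2

A width-2 tree decomposition is:
Bags: B1 = {a, e, f}  B2 = {e, f, h}  B3 = {c, e, h}  B4 = {b, c, e}  B5 = {b, e, j}  B6 = {d, e, j}  B7 = {d, e, g}  B8 = {e, g, i}
Tree: B1–B2, B2–B3, B3–B4, B4–B5, B5–B6, B6–B7, B7–B8
Each bag holds 3 vertices, so the decomposition has width 2, which upper-bounds the treewidth. For the lower bound, G contains the cycle e–a–f–h–c–b–j–d–g–i–e, so G is not a forest; only forests have treewidth ≤ 1, hence tw(G) ≥ 2. Therefore the treewidth is 2.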